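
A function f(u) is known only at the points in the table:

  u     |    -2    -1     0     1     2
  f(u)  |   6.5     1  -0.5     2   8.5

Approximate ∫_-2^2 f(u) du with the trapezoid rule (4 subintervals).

10

Δu = 1.
T_4 = (1/2)·[6.5 + 2·1 + 2·(-0.5) + 2·2 + 8.5] = 10.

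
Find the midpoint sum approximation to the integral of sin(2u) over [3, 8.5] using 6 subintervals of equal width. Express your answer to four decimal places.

0.7135

Δu = (8.5 − 3)/6 = 11/12.
Midpoints: 83/24, 4.375, 127/24, 149/24, 7.125, 193/24.
f(83/24) ≈ 0.5920, f(4.375) ≈ 0.6247, f(127/24) ≈ -0.9162, f(149/24) ≈ -0.1491, f(7.125) ≈ 0.9936, f(193/24) ≈ -0.3666.
Sum = Δu · [f(83/24) + f(4.375) + f(127/24) + ...].
Sum ≈ 0.7135.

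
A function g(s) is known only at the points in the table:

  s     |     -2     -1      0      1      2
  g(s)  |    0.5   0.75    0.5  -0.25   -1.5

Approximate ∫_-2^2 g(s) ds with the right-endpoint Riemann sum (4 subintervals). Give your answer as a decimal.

Δs = 1.
Sum = 1·[0.75 + 0.5 + (-0.25) + (-1.5)] = -0.5.

-0.5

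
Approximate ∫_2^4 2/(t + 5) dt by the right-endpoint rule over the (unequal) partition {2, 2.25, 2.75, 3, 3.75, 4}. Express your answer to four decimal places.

Subinterval widths: 0.25, 0.5, 0.25, 0.75, 0.25.
Right endpoints: 2.25, 2.75, 3, 3.75, 4.
f(2.25) = 8/29, f(2.75) = 8/31, f(3) = 0.25, f(3.75) = 8/35, f(4) = 2/9.
Sum = Σ Δt_i · f(t_i).
Sum ≈ 0.4875.

0.4875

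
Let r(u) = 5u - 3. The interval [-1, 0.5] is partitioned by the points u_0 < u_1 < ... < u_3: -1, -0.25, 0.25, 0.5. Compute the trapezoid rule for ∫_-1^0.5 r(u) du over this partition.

-6.375

Subinterval widths: 0.75, 0.5, 0.25.
r(-1) = -8, r(-0.25) = -4.25, r(0.25) = -1.75, r(0.5) = -0.5.
On each subinterval the trapezoid contributes (Δu_i/2)·[r(u_{i-1}) + r(u_i)].
Sum = -6.375.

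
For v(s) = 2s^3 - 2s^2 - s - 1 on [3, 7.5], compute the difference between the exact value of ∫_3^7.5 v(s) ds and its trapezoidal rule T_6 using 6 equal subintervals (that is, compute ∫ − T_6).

Exact integral: ∫_3^7.5 v(s) ds = 1250.15625.
T_6 = 1262.6015625.
Error = 1250.15625 − 1262.6015625 = -12.4453125.

-12.4453125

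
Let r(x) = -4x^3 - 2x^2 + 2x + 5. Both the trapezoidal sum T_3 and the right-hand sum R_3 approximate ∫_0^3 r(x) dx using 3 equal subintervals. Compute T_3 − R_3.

60

T_3 = -85.
R_3 = -145.
T_3 − R_3 = 60.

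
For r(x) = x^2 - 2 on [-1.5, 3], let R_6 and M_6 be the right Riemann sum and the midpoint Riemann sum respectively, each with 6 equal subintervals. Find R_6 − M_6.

R_6 = 4.078125.
M_6 = 0.9140625.
R_6 − M_6 = 3.1640625.

3.1640625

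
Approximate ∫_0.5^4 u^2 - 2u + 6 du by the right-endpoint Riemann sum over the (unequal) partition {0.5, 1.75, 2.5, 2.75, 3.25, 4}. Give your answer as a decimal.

29.9375

Subinterval widths: 1.25, 0.75, 0.25, 0.5, 0.75.
Right endpoints: 1.75, 2.5, 2.75, 3.25, 4.
f(1.75) = 5.5625, f(2.5) = 7.25, f(2.75) = 8.0625, f(3.25) = 10.0625, f(4) = 14.
Sum = Σ Δu_i · f(u_i).
Sum = 29.9375.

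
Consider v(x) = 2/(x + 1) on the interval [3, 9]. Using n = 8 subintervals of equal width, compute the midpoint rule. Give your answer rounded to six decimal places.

Δx = (9 − 3)/8 = 0.75.
Midpoints: 3.375, 4.125, 4.875, 5.625, 6.375, 7.125, 7.875, 8.625.
v(3.375) = 16/35, v(4.125) = 16/41, v(4.875) = 16/47, v(5.625) = 16/53, v(6.375) = 16/59, v(7.125) = 16/65, v(7.875) = 16/71, v(8.625) = 16/77.
Sum = Δx · [v(3.375) + v(4.125) + v(4.875) + ...].
Sum ≈ 1.830138.

1.830138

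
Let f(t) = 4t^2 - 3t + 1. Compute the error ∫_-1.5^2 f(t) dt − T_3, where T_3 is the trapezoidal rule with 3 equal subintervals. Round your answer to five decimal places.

-3.17593

Exact integral: ∫_-1.5^2 f(t) dt ≈ 16.0416667.
T_3 ≈ 19.2175926.
Error ≈ 16.0416667 − 19.2175926 ≈ -3.17593.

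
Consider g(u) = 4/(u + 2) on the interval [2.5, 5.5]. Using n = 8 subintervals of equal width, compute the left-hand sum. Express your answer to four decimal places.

Δu = (5.5 − 2.5)/8 = 0.375.
Left endpoints: 2.5, 2.875, 3.25, 3.625, 4, 4.375, 4.75, 5.125.
g(2.5) = 8/9, g(2.875) = 32/39, g(3.25) = 16/21, g(3.625) = 32/45, g(4) = 2/3, g(4.375) = 32/51, g(4.75) = 16/27, g(5.125) = 32/57.
Sum = Δu · [g(2.5) + g(2.875) + g(3.25) + ...].
Sum ≈ 2.1114.

2.1114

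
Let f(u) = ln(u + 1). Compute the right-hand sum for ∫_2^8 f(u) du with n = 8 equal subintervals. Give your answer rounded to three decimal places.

Δu = (8 − 2)/8 = 0.75.
Right endpoints: 2.75, 3.5, 4.25, 5, 5.75, 6.5, 7.25, 8.
f(2.75) ≈ 1.322, f(3.5) ≈ 1.504, f(4.25) ≈ 1.658, f(5) ≈ 1.792, f(5.75) ≈ 1.910, f(6.5) ≈ 2.015, f(7.25) ≈ 2.110, f(8) ≈ 2.197.
Sum = Δu · [f(2.75) + f(3.5) + f(4.25) + ...].
Sum ≈ 10.881.

10.881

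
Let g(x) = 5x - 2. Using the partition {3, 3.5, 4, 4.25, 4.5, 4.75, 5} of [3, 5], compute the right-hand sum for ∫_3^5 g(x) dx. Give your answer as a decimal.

Subinterval widths: 0.5, 0.5, 0.25, 0.25, 0.25, 0.25.
Right endpoints: 3.5, 4, 4.25, 4.5, 4.75, 5.
g(3.5) = 15.5, g(4) = 18, g(4.25) = 19.25, g(4.5) = 20.5, g(4.75) = 21.75, g(5) = 23.
Sum = Σ Δx_i · g(x_i).
Sum = 37.875.

37.875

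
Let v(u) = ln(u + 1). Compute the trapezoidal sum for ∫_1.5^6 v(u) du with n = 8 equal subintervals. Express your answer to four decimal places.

Δu = (6 − 1.5)/8 = 0.5625.
v(1.5) ≈ 0.9163, v(2.0625) ≈ 1.1192, v(2.625) ≈ 1.2879, v(3.1875) ≈ 1.4321, v(3.75) ≈ 1.5581, v(4.3125) ≈ 1.6701, v(4.875) ≈ 1.7707, v(5.4375) ≈ 1.8621, v(6) ≈ 1.9459.
T_8 = (Δu/2)·[v(u_0) + 2v(u_1) + ... + 2v(u_{7}) + v(u_8)].
Sum ≈ 6.8239.

6.8239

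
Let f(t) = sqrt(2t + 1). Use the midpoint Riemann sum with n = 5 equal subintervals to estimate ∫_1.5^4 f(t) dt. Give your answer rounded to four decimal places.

6.3351

Δt = (4 − 1.5)/5 = 0.5.
Midpoints: 1.75, 2.25, 2.75, 3.25, 3.75.
f(1.75) ≈ 2.1213, f(2.25) ≈ 2.3452, f(2.75) ≈ 2.5495, f(3.25) ≈ 2.7386, f(3.75) ≈ 2.9155.
Sum = Δt · [f(1.75) + f(2.25) + f(2.75) + f(3.25) + f(3.75)].
Sum ≈ 6.3351.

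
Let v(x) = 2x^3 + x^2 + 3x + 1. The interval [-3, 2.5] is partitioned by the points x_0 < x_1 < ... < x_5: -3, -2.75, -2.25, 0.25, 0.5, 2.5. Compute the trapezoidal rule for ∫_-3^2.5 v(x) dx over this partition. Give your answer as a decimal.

-5.3984375

Subinterval widths: 0.25, 0.5, 2.5, 0.25, 2.
v(-3) = -53, v(-2.75) = -41.28125, v(-2.25) = -23.46875, v(0.25) = 1.84375, v(0.5) = 3, v(2.5) = 46.
On each subinterval the trapezoid contributes (Δx_i/2)·[v(x_{i-1}) + v(x_i)].
Sum = -5.3984375.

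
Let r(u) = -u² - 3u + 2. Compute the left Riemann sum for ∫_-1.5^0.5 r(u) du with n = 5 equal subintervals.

Δu = (0.5 − (-1.5))/5 = 0.4.
Left endpoints: -1.5, -1.1, -0.7, -0.3, 0.1.
r(-1.5) = 4.25, r(-1.1) = 4.09, r(-0.7) = 3.61, r(-0.3) = 2.81, r(0.1) = 1.69.
Sum = Δu · [r(-1.5) + r(-1.1) + r(-0.7) + r(-0.3) + r(0.1)].
Sum = 6.58.

6.58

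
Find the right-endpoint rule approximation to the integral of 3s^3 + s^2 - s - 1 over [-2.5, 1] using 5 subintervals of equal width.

Δs = (1 − (-2.5))/5 = 0.7.
Right endpoints: -1.8, -1.1, -0.4, 0.3, 1.
f(-1.8) = -13.456, f(-1.1) = -2.683, f(-0.4) = -0.632, f(0.3) = -1.129, f(1) = 2.
Sum = Δs · [f(-1.8) + f(-1.1) + f(-0.4) + f(0.3) + f(1)].
Sum = -11.13.

-11.13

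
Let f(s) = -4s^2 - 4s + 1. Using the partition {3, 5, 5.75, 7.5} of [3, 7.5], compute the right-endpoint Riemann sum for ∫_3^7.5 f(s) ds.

Subinterval widths: 2, 0.75, 1.75.
Right endpoints: 5, 5.75, 7.5.
f(5) = -119, f(5.75) = -154.25, f(7.5) = -254.
Sum = Σ Δs_i · f(s_i).
Sum = -798.1875.

-798.1875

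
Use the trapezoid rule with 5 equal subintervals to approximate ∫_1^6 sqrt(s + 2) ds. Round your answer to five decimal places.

11.61155

Δs = (6 − 1)/5 = 1.
f(1) ≈ 1.73205, f(2) ≈ 2.00000, f(3) ≈ 2.23607, f(4) ≈ 2.44949, f(5) ≈ 2.64575, f(6) ≈ 2.82843.
T_5 = (Δs/2)·[f(s_0) + 2f(s_1) + ... + 2f(s_{4}) + f(s_5)].
Sum ≈ 11.61155.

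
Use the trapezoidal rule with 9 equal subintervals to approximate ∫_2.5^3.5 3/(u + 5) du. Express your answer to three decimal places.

Δu = (3.5 − 2.5)/9 = 1/9.
f(2.5) = 0.4, f(47/18) = 54/137, f(49/18) = 54/139, f(17/6) = 18/47, f(53/18) = 54/143, f(55/18) = 54/145, f(19/6) = 18/49, f(59/18) = 54/149, f(61/18) = 54/151, f(3.5) = 6/17.
T_9 = (Δu/2)·[f(u_0) + 2f(u_1) + ... + 2f(u_{8}) + f(u_9)].
Sum ≈ 0.376.

0.376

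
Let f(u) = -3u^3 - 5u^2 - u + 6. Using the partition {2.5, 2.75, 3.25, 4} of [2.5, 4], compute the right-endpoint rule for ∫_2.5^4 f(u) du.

-303.26171875

Subinterval widths: 0.25, 0.5, 0.75.
Right endpoints: 2.75, 3.25, 4.
f(2.75) = -96.953125, f(3.25) = -153.046875, f(4) = -270.
Sum = Σ Δu_i · f(u_i).
Sum = -303.26171875.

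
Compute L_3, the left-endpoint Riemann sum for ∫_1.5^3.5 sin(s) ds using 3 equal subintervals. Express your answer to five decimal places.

1.41904

Δs = (3.5 − 1.5)/3 = 2/3.
Left endpoints: 1.5, 13/6, 17/6.
f(1.5) ≈ 0.99749, f(13/6) ≈ 0.82766, f(17/6) ≈ 0.30340.
Sum = Δs · [f(1.5) + f(13/6) + f(17/6)].
Sum ≈ 1.41904.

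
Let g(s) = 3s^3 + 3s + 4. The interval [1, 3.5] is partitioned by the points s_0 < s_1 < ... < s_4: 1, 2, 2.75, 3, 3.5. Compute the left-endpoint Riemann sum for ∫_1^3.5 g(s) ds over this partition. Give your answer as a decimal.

Subinterval widths: 1, 0.75, 0.25, 0.5.
Left endpoints: 1, 2, 2.75, 3.
g(1) = 10, g(2) = 34, g(2.75) = 74.640625, g(3) = 94.
Sum = Σ Δs_i · g(s_i).
Sum = 101.16015625.

101.16015625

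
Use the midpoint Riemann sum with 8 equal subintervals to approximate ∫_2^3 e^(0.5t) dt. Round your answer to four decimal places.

Δt = (3 − 2)/8 = 0.125.
Midpoints: 2.0625, 2.1875, 2.3125, 2.4375, 2.5625, 2.6875, 2.8125, 2.9375.
f(2.0625) ≈ 2.8046, f(2.1875) ≈ 2.9854, f(2.3125) ≈ 3.1780, f(2.4375) ≈ 3.3830, f(2.5625) ≈ 3.6011, f(2.6875) ≈ 3.8334, f(2.8125) ≈ 4.0806, f(2.9375) ≈ 4.3438.
Sum = Δt · [f(2.0625) + f(2.1875) + f(2.3125) + ...].
Sum ≈ 3.5262.

3.5262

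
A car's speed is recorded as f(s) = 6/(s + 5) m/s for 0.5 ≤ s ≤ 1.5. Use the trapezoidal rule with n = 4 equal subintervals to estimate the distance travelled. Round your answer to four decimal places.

1.0026

Δs = (1.5 − 0.5)/4 = 0.25.
f(0.5) = 12/11, f(0.75) = 24/23, f(1) = 1, f(1.25) = 0.96, f(1.5) = 12/13.
T_4 = (Δs/2)·[f(s_0) + 2f(s_1) + 2f(s_2) + 2f(s_3) + f(s_4)].
Sum ≈ 1.0026.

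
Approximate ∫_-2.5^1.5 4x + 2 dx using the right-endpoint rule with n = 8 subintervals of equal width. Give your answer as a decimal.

Δx = (1.5 − (-2.5))/8 = 0.5.
Right endpoints: -2, -1.5, -1, -0.5, 0, 0.5, 1, 1.5.
f(-2) = -6, f(-1.5) = -4, f(-1) = -2, f(-0.5) = 0, f(0) = 2, f(0.5) = 4, f(1) = 6, f(1.5) = 8.
Sum = Δx · [f(-2) + f(-1.5) + f(-1) + ...].
Sum = 4.

4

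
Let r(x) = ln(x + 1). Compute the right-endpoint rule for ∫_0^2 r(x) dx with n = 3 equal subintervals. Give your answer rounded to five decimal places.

Δx = (2 − 0)/3 = 2/3.
Right endpoints: 2/3, 4/3, 2.
r(2/3) ≈ 0.51083, r(4/3) ≈ 0.84730, r(2) ≈ 1.09861.
Sum = Δx · [r(2/3) + r(4/3) + r(2)].
Sum ≈ 1.63782.

1.63782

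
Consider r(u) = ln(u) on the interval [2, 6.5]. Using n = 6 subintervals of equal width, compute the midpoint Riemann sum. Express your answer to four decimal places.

6.2884

Δu = (6.5 − 2)/6 = 0.75.
Midpoints: 2.375, 3.125, 3.875, 4.625, 5.375, 6.125.
r(2.375) ≈ 0.8650, r(3.125) ≈ 1.1394, r(3.875) ≈ 1.3545, r(4.625) ≈ 1.5315, r(5.375) ≈ 1.6818, r(6.125) ≈ 1.8124.
Sum = Δu · [r(2.375) + r(3.125) + r(3.875) + ...].
Sum ≈ 6.2884.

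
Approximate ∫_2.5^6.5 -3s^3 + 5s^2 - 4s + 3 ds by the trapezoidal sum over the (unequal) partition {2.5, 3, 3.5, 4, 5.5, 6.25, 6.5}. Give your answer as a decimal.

-964.0859375

Subinterval widths: 0.5, 0.5, 0.5, 1.5, 0.75, 0.25.
f(2.5) = -22.625, f(3) = -45, f(3.5) = -78.375, f(4) = -125, f(5.5) = -366.875, f(6.25) = -559.109375, f(6.5) = -635.625.
On each subinterval the trapezoid contributes (Δs_i/2)·[f(s_{i-1}) + f(s_i)].
Sum = -964.0859375.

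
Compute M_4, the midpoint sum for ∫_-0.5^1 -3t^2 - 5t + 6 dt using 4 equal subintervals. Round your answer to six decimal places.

Δt = (1 − (-0.5))/4 = 0.375.
Midpoints: -0.3125, 0.0625, 0.4375, 0.8125.
f(-0.3125) = 7.26953125, f(0.0625) = 5.67578125, f(0.4375) = 3.23828125, f(0.8125) = -0.04296875.
Sum = Δt · [f(-0.3125) + f(0.0625) + f(0.4375) + f(0.8125)].
Sum ≈ 6.052734.

6.052734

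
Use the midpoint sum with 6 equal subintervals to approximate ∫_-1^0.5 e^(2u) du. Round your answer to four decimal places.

1.2781

Δu = (0.5 − (-1))/6 = 0.25.
Midpoints: -0.875, -0.625, -0.375, -0.125, 0.125, 0.375.
f(-0.875) ≈ 0.1738, f(-0.625) ≈ 0.2865, f(-0.375) ≈ 0.4724, f(-0.125) ≈ 0.7788, f(0.125) ≈ 1.2840, f(0.375) ≈ 2.1170.
Sum = Δu · [f(-0.875) + f(-0.625) + f(-0.375) + ...].
Sum ≈ 1.2781.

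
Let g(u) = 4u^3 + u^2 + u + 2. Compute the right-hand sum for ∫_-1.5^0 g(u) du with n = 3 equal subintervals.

0.625

Δu = (0 − (-1.5))/3 = 0.5.
Right endpoints: -1, -0.5, 0.
g(-1) = -2, g(-0.5) = 1.25, g(0) = 2.
Sum = Δu · [g(-1) + g(-0.5) + g(0)].
Sum = 0.625.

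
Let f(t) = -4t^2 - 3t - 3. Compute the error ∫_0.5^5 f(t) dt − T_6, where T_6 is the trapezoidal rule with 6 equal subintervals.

Exact integral: ∫_0.5^5 f(t) dt = -217.125.
T_6 = -218.8125.
Error = -217.125 − (-218.8125) = 1.6875.

1.6875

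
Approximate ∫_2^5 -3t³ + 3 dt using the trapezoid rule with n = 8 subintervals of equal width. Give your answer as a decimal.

-449.96484375

Δt = (5 − 2)/8 = 0.375.
f(2) = -21, f(2.375) = -19041/512, f(2.75) = -59.390625, f(3.125) = -45339/512, f(3.5) = -125.625, f(3.875) = -87837/512, f(4.25) = -227.296875, f(4.625) = -150423/512, f(5) = -372.
T_8 = (Δt/2)·[f(t_0) + 2f(t_1) + ... + 2f(t_{7}) + f(t_8)].
Sum = -449.96484375.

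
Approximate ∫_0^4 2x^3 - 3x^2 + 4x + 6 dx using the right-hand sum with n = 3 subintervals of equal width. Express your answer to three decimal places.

Δx = (4 − 0)/3 = 4/3.
Right endpoints: 4/3, 8/3, 4.
f(4/3) = 290/27, f(8/3) = 898/27, f(4) = 102.
Sum = Δx · [f(4/3) + f(8/3) + f(4)].
Sum ≈ 194.667.

194.667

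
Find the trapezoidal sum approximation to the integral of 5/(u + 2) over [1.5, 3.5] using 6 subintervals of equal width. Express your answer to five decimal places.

2.26217

Δu = (3.5 − 1.5)/6 = 1/3.
f(1.5) = 10/7, f(11/6) = 30/23, f(13/6) = 1.2, f(2.5) = 10/9, f(17/6) = 30/29, f(19/6) = 30/31, f(3.5) = 10/11.
T_6 = (Δu/2)·[f(u_0) + 2f(u_1) + ... + 2f(u_{5}) + f(u_6)].
Sum ≈ 2.26217.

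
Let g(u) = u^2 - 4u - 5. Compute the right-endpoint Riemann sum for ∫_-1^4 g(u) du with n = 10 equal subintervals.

Δu = (4 − (-1))/10 = 0.5.
Right endpoints: -0.5, 0, 0.5, 1, 1.5, 2, 2.5, 3, 3.5, 4.
g(-0.5) = -2.75, g(0) = -5, g(0.5) = -6.75, g(1) = -8, g(1.5) = -8.75, g(2) = -9, g(2.5) = -8.75, g(3) = -8, g(3.5) = -6.75, g(4) = -5.
Sum = Δu · [g(-0.5) + g(0) + g(0.5) + ...].
Sum = -34.375.

-34.375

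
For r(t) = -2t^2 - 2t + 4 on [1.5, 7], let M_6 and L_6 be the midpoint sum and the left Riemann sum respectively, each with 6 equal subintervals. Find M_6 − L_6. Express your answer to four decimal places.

M_6 ≈ -250.396412.
L_6 ≈ -204.811343.
M_6 − L_6 ≈ -45.5851.

-45.5851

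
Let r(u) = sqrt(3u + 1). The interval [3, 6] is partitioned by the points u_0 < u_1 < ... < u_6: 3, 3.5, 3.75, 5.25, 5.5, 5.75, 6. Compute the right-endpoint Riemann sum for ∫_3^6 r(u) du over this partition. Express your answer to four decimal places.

Subinterval widths: 0.5, 0.25, 1.5, 0.25, 0.25, 0.25.
Right endpoints: 3.5, 3.75, 5.25, 5.5, 5.75, 6.
r(3.5) ≈ 3.3912, r(3.75) ≈ 3.5000, r(5.25) ≈ 4.0927, r(5.5) ≈ 4.1833, r(5.75) ≈ 4.2720, r(6) ≈ 4.3589.
Sum = Σ Δu_i · r(u_i).
Sum ≈ 11.9131.

11.9131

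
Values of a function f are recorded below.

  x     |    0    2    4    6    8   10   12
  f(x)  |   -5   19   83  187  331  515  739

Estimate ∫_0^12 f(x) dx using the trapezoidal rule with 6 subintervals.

Δx = 2.
T_6 = (2/2)·[(-5) + 2·19 + 2·83 + 2·187 + 2·331 + 2·515 + 739] = 3004.

3004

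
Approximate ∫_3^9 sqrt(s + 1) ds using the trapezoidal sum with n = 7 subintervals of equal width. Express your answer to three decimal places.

15.743

Δs = (9 − 3)/7 = 6/7.
f(3) ≈ 2.000, f(27/7) ≈ 2.204, f(33/7) ≈ 2.390, f(39/7) ≈ 2.563, f(45/7) ≈ 2.726, f(51/7) ≈ 2.878, f(57/7) ≈ 3.024, f(9) ≈ 3.162.
T_7 = (Δs/2)·[f(s_0) + 2f(s_1) + ... + 2f(s_{6}) + f(s_7)].
Sum ≈ 15.743.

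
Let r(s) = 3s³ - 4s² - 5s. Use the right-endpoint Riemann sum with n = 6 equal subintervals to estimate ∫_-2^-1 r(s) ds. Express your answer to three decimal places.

Δs = (-1 − (-2))/6 = 1/6.
Right endpoints: -11/6, -5/3, -1.5, -4/3, -7/6, -1.
r(-11/6) = -1639/72, r(-5/3) = -50/3, r(-1.5) = -11.625, r(-4/3) = -68/9, r(-7/6) = -4.375, r(-1) = -2.
Sum = Δs · [r(-11/6) + r(-5/3) + r(-1.5) + ...].
Sum ≈ -10.831.

-10.831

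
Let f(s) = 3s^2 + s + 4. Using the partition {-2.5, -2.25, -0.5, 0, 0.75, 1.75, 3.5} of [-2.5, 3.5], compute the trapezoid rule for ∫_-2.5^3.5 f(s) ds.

Subinterval widths: 0.25, 1.75, 0.5, 0.75, 1, 1.75.
f(-2.5) = 20.25, f(-2.25) = 16.9375, f(-0.5) = 4.25, f(0) = 4, f(0.75) = 6.4375, f(1.75) = 14.9375, f(3.5) = 44.25.
On each subinterval the trapezoid contributes (Δs_i/2)·[f(s_{i-1}) + f(s_i)].
Sum = 91.640625.

91.640625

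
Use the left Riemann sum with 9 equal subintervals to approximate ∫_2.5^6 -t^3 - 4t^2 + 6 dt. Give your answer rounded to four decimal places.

Δt = (6 − 2.5)/9 = 7/18.
Left endpoints: 2.5, 26/9, 59/18, 11/3, 73/18, 40/9, 29/6, 47/9, 101/18.
f(2.5) = -34.625, f(26/9) = -37538/729, f(59/18) = -421019/5832, f(11/3) = -2621/27, f(73/18) = -737713/5832, f(40/9) = -117226/729, f(29/6) = -43277/216, f(47/9) = -178973/729, f(101/18) = -1729781/5832.
Sum = Δt · [f(2.5) + f(26/9) + f(59/18) + ...].
Sum ≈ -499.7780.

-499.7780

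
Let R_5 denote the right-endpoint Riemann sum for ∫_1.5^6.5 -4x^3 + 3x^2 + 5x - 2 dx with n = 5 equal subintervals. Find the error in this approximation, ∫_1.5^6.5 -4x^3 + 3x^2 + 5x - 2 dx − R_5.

Exact integral: ∫_1.5^6.5 f(x) dx = -1418.75.
R_5 = -1926.25.
Error = -1418.75 − (-1926.25) = 507.5.

507.5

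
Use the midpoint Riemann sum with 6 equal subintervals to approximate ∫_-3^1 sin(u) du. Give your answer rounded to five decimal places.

Δu = (1 − (-3))/6 = 2/3.
Midpoints: -8/3, -2, -4/3, -2/3, 0, 2/3.
f(-8/3) ≈ -0.45727, f(-2) ≈ -0.90930, f(-4/3) ≈ -0.97194, f(-2/3) ≈ -0.61837, f(0) ≈ 0.00000, f(2/3) ≈ 0.61837.
Sum = Δu · [f(-8/3) + f(-2) + f(-4/3) + ...].
Sum ≈ -1.55901.

-1.55901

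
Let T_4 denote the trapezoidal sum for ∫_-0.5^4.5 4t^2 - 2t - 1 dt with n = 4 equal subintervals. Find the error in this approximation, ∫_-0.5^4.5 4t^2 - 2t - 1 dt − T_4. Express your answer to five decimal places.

Exact integral: ∫_-0.5^4.5 f(t) dt ≈ 96.6666667.
T_4 = 101.875.
Error ≈ 96.6666667 − 101.875 ≈ -5.20833.

-5.20833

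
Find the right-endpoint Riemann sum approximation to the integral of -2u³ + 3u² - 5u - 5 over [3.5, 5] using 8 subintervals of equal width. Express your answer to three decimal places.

-207.432

Δu = (5 − 3.5)/8 = 0.1875.
Right endpoints: 3.6875, 3.875, 4.0625, 4.25, 4.4375, 4.625, 4.8125, 5.
f(3.6875) = -169835/2048, f(3.875) = -95.69921875, f(4.0625) = -225065/2048, f(4.25) = -125.59375, f(4.4375) = -292607/2048, f(4.625) = -161.81640625, f(4.8125) = -373757/2048, f(5) = -205.
Sum = Δu · [f(3.6875) + f(3.875) + f(4.0625) + ...].
Sum ≈ -207.432.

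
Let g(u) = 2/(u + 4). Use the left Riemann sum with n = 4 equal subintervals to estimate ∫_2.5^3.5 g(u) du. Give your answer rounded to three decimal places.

0.291

Δu = (3.5 − 2.5)/4 = 0.25.
Left endpoints: 2.5, 2.75, 3, 3.25.
g(2.5) = 4/13, g(2.75) = 8/27, g(3) = 2/7, g(3.25) = 8/29.
Sum = Δu · [g(2.5) + g(2.75) + g(3) + g(3.25)].
Sum ≈ 0.291.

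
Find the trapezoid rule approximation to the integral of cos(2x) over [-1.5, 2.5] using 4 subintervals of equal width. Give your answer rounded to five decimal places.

Δx = (2.5 − (-1.5))/4 = 1.
f(-1.5) ≈ -0.98999, f(-0.5) ≈ 0.54030, f(0.5) ≈ 0.54030, f(1.5) ≈ -0.98999, f(2.5) ≈ 0.28366.
T_4 = (Δx/2)·[f(x_0) + 2f(x_1) + 2f(x_2) + 2f(x_3) + f(x_4)].
Sum ≈ -0.26255.

-0.26255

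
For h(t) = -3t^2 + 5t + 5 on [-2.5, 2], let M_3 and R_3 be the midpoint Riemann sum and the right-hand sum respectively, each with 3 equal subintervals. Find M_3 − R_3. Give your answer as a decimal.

M_3 = -4.21875.
R_3 = 10.125.
M_3 − R_3 = -14.34375.

-14.34375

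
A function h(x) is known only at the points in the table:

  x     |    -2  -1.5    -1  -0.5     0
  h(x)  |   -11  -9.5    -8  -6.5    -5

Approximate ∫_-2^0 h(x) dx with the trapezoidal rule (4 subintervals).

-16

Δx = 0.5.
T_4 = (0.5/2)·[(-11) + 2·(-9.5) + 2·(-8) + 2·(-6.5) + (-5)] = -16.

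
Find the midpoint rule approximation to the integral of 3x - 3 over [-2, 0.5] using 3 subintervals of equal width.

Δx = (0.5 − (-2))/3 = 5/6.
Midpoints: -19/12, -0.75, 1/12.
f(-19/12) = -7.75, f(-0.75) = -5.25, f(1/12) = -2.75.
Sum = Δx · [f(-19/12) + f(-0.75) + f(1/12)].
Sum = -13.125.

-13.125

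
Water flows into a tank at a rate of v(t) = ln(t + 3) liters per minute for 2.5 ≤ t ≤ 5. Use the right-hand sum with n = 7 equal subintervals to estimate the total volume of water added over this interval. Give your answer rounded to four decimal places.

Δt = (5 − 2.5)/7 = 5/14.
Right endpoints: 20/7, 45/14, 25/7, 55/14, 30/7, 65/14, 5.
v(20/7) ≈ 1.7677, v(45/14) ≈ 1.8269, v(25/7) ≈ 1.8827, v(55/14) ≈ 1.9357, v(30/7) ≈ 1.9859, v(65/14) ≈ 2.0338, v(5) ≈ 2.0794.
Sum = Δt · [v(20/7) + v(45/14) + v(25/7) + ...].
Sum ≈ 4.8257.

4.8257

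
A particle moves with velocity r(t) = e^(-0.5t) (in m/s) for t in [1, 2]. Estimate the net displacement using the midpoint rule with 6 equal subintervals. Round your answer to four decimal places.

Δt = (2 − 1)/6 = 1/6.
Midpoints: 13/12, 1.25, 17/12, 19/12, 1.75, 23/12.
r(13/12) ≈ 0.5818, r(1.25) ≈ 0.5353, r(17/12) ≈ 0.4925, r(19/12) ≈ 0.4531, r(1.75) ≈ 0.4169, r(23/12) ≈ 0.3835.
Sum = Δt · [r(13/12) + r(1.25) + r(17/12) + ...].
Sum ≈ 0.4772.

0.4772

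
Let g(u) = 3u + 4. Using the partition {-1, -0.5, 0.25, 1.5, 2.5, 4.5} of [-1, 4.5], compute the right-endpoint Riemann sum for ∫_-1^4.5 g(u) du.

Subinterval widths: 0.5, 0.75, 1.25, 1, 2.
Right endpoints: -0.5, 0.25, 1.5, 2.5, 4.5.
g(-0.5) = 2.5, g(0.25) = 4.75, g(1.5) = 8.5, g(2.5) = 11.5, g(4.5) = 17.5.
Sum = Σ Δu_i · g(u_i).
Sum = 61.9375.

61.9375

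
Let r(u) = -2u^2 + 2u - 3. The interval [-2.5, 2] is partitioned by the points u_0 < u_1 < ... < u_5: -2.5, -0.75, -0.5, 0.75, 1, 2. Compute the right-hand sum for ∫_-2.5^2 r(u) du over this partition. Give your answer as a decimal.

-22

Subinterval widths: 1.75, 0.25, 1.25, 0.25, 1.
Right endpoints: -0.75, -0.5, 0.75, 1, 2.
r(-0.75) = -5.625, r(-0.5) = -4.5, r(0.75) = -2.625, r(1) = -3, r(2) = -7.
Sum = Σ Δu_i · r(u_i).
Sum = -22.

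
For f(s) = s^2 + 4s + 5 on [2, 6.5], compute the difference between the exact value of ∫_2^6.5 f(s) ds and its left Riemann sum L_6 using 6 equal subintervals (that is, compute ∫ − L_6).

Exact integral: ∫_2^6.5 f(s) ds = 187.875.
L_6 = 167.203125.
Error = 187.875 − 167.203125 = 20.671875.

20.671875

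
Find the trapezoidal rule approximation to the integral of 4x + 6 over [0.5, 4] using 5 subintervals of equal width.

Δx = (4 − 0.5)/5 = 0.7.
f(0.5) = 8, f(1.2) = 10.8, f(1.9) = 13.6, f(2.6) = 16.4, f(3.3) = 19.2, f(4) = 22.
T_5 = (Δx/2)·[f(x_0) + 2f(x_1) + ... + 2f(x_{4}) + f(x_5)].
Sum = 52.5.

52.5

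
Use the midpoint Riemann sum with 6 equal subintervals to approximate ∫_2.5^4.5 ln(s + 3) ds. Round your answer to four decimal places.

Δs = (4.5 − 2.5)/6 = 1/3.
Midpoints: 8/3, 3, 10/3, 11/3, 4, 13/3.
f(8/3) ≈ 1.7346, f(3) ≈ 1.7918, f(10/3) ≈ 1.8458, f(11/3) ≈ 1.8971, f(4) ≈ 1.9459, f(13/3) ≈ 1.9924.
Sum = Δs · [f(8/3) + f(3) + f(10/3) + ...].
Sum ≈ 3.7359.

3.7359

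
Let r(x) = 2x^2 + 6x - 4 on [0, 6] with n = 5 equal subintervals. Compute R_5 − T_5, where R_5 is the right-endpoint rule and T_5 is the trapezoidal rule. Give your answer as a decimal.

R_5 = 295.68.
T_5 = 230.88.
R_5 − T_5 = 64.8.

64.8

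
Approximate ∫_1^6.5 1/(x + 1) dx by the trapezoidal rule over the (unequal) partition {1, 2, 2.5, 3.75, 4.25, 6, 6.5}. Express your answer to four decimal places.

Subinterval widths: 1, 0.5, 1.25, 0.5, 1.75, 0.5.
f(1) = 0.5, f(2) = 1/3, f(2.5) = 2/7, f(3.75) = 4/19, f(4.25) = 4/21, f(6) = 1/7, f(6.5) = 2/15.
On each subinterval the trapezoid contributes (Δx_i/2)·[f(x_{i-1}) + f(x_i)].
Sum ≈ 1.3425.

1.3425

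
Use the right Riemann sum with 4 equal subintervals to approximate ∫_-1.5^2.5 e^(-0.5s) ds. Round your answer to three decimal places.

Δs = (2.5 − (-1.5))/4 = 1.
Right endpoints: -0.5, 0.5, 1.5, 2.5.
f(-0.5) ≈ 1.284, f(0.5) ≈ 0.779, f(1.5) ≈ 0.472, f(2.5) ≈ 0.287.
Sum = Δs · [f(-0.5) + f(0.5) + f(1.5) + f(2.5)].
Sum ≈ 2.822.

2.822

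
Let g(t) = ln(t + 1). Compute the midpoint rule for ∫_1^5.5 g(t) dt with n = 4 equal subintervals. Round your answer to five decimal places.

6.29824

Δt = (5.5 − 1)/4 = 1.125.
Midpoints: 1.5625, 2.6875, 3.8125, 4.9375.
g(1.5625) ≈ 0.94098, g(2.6875) ≈ 1.30495, g(3.8125) ≈ 1.57122, g(4.9375) ≈ 1.78129.
Sum = Δt · [g(1.5625) + g(2.6875) + g(3.8125) + g(4.9375)].
Sum ≈ 6.29824.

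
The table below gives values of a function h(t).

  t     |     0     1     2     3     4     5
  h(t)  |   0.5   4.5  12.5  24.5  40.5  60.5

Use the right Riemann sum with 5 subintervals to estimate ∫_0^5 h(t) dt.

Δt = 1.
Sum = 1·[4.5 + 12.5 + 24.5 + 40.5 + 60.5] = 142.5.

142.5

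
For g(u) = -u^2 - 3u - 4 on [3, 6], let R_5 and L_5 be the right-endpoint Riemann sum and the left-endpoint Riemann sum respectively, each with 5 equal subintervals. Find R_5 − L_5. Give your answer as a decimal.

-21.6

R_5 = -126.48.
L_5 = -104.88.
R_5 − L_5 = -21.6.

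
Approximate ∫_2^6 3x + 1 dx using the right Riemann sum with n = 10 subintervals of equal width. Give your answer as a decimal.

Δx = (6 − 2)/10 = 0.4.
Right endpoints: 2.4, 2.8, 3.2, 3.6, 4, 4.4, 4.8, 5.2, 5.6, 6.
f(2.4) = 8.2, f(2.8) = 9.4, f(3.2) = 10.6, f(3.6) = 11.8, f(4) = 13, f(4.4) = 14.2, f(4.8) = 15.4, f(5.2) = 16.6, f(5.6) = 17.8, f(6) = 19.
Sum = Δx · [f(2.4) + f(2.8) + f(3.2) + ...].
Sum = 54.4.

54.4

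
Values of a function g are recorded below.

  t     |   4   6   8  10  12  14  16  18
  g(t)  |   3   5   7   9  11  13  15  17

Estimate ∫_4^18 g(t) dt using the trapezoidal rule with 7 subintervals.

Δt = 2.
T_7 = (2/2)·[3 + 2·5 + 2·7 + 2·9 + 2·11 + 2·13 + 2·15 + 17] = 140.

140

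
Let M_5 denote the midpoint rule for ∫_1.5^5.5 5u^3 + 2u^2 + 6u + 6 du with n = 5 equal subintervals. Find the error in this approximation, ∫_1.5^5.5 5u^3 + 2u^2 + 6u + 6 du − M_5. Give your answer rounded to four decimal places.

11.6267

Exact integral: ∫_1.5^5.5 f(u) du ≈ 1354.166667.
M_5 = 1342.54.
Error ≈ 1354.166667 − 1342.54 ≈ 11.6267.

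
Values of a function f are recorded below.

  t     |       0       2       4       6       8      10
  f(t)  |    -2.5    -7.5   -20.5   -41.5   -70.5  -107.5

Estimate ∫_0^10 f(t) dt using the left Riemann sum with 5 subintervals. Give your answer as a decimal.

-285

Δt = 2.
Sum = 2·[(-2.5) + (-7.5) + (-20.5) + (-41.5) + (-70.5)] = -285.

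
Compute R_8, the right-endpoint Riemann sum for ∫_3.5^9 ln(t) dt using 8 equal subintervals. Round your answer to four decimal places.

Δt = (9 − 3.5)/8 = 0.6875.
Right endpoints: 4.1875, 4.875, 5.5625, 6.25, 6.9375, 7.625, 8.3125, 9.
f(4.1875) ≈ 1.4321, f(4.875) ≈ 1.5841, f(5.5625) ≈ 1.7160, f(6.25) ≈ 1.8326, f(6.9375) ≈ 1.9369, f(7.625) ≈ 2.0314, f(8.3125) ≈ 2.1178, f(9) ≈ 2.1972.
Sum = Δt · [f(4.1875) + f(4.875) + f(5.5625) + ...].
Sum ≈ 10.2081.

10.2081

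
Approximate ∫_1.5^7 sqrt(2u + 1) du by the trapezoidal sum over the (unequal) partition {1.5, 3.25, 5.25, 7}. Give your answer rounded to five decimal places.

Subinterval widths: 1.75, 2, 1.75.
f(1.5) ≈ 2.00000, f(3.25) ≈ 2.73861, f(5.25) ≈ 3.39116, f(7) ≈ 3.87298.
On each subinterval the trapezoid contributes (Δu_i/2)·[f(u_{i-1}) + f(u_i)].
Sum ≈ 16.63219.

16.63219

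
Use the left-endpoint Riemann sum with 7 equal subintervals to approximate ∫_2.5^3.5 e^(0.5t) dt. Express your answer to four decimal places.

Δt = (3.5 − 2.5)/7 = 1/7.
Left endpoints: 2.5, 37/14, 39/14, 41/14, 43/14, 45/14, 47/14.
f(2.5) ≈ 3.4903, f(37/14) ≈ 3.7488, f(39/14) ≈ 4.0263, f(41/14) ≈ 4.3245, f(43/14) ≈ 4.6446, f(45/14) ≈ 4.9885, f(47/14) ≈ 5.3579.
Sum = Δt · [f(2.5) + f(37/14) + f(39/14) + ...].
Sum ≈ 4.3687.

4.3687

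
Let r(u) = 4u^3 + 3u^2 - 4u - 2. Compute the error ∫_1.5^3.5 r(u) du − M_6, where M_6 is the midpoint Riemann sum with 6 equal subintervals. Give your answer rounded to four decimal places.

Exact integral: ∫_1.5^3.5 r(u) du = 160.5.
M_6 ≈ 159.888889.
Error ≈ 160.5 − 159.888889 ≈ 0.6111.

0.6111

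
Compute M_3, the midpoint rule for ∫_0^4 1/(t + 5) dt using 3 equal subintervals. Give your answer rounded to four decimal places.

0.5858

Δt = (4 − 0)/3 = 4/3.
Midpoints: 2/3, 2, 10/3.
f(2/3) = 3/17, f(2) = 1/7, f(10/3) = 0.12.
Sum = Δt · [f(2/3) + f(2) + f(10/3)].
Sum ≈ 0.5858.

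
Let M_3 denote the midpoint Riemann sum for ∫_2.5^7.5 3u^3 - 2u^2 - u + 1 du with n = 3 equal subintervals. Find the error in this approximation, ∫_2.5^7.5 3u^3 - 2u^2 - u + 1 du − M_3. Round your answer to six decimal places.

49.768519

Exact integral: ∫_2.5^7.5 f(u) du ≈ 2052.91666667.
M_3 ≈ 2003.14814815.
Error ≈ 2052.91666667 − 2003.14814815 ≈ 49.768519.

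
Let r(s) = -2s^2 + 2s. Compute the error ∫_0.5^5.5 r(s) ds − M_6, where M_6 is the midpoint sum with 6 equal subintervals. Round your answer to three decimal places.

-0.579

Exact integral: ∫_0.5^5.5 r(s) ds ≈ -80.83333.
M_6 ≈ -80.25463.
Error ≈ -80.83333 − (-80.25463) ≈ -0.579.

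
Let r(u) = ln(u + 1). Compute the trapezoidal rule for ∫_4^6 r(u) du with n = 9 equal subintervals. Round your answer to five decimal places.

3.57395

Δu = (6 − 4)/9 = 2/9.
r(4) ≈ 1.60944, r(38/9) ≈ 1.65292, r(40/9) ≈ 1.69460, r(14/3) ≈ 1.73460, r(44/9) ≈ 1.77307, r(46/9) ≈ 1.81011, r(16/3) ≈ 1.84583, r(50/9) ≈ 1.88031, r(52/9) ≈ 1.91365, r(6) ≈ 1.94591.
T_9 = (Δu/2)·[r(u_0) + 2r(u_1) + ... + 2r(u_{8}) + r(u_9)].
Sum ≈ 3.57395.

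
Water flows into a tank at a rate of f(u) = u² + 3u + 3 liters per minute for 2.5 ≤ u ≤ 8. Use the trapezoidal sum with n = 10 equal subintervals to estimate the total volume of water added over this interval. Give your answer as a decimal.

268.860625

Δu = (8 − 2.5)/10 = 0.55.
f(2.5) = 16.75, f(3.05) = 21.4525, f(3.6) = 26.76, f(4.15) = 32.6725, f(4.7) = 39.19, f(5.25) = 46.3125, f(5.8) = 54.04, f(6.35) = 62.3725, f(6.9) = 71.31, f(7.45) = 80.8525, f(8) = 91.
T_10 = (Δu/2)·[f(u_0) + 2f(u_1) + ... + 2f(u_{9}) + f(u_10)].
Sum = 268.860625.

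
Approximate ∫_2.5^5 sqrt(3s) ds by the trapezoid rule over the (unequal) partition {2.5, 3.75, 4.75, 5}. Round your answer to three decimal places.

8.328

Subinterval widths: 1.25, 1, 0.25.
f(2.5) ≈ 2.739, f(3.75) ≈ 3.354, f(4.75) ≈ 3.775, f(5) ≈ 3.873.
On each subinterval the trapezoid contributes (Δs_i/2)·[f(s_{i-1}) + f(s_i)].
Sum ≈ 8.328.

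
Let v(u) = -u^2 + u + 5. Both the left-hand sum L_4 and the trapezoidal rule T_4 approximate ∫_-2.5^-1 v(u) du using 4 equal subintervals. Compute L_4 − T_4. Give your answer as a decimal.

L_4 = -1.30078125.
T_4 = -0.03515625.
L_4 − T_4 = -1.265625.

-1.265625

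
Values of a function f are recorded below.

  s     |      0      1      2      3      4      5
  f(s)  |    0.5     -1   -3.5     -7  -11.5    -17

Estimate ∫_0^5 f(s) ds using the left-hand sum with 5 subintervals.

Δs = 1.
Sum = 1·[0.5 + (-1) + (-3.5) + (-7) + (-11.5)] = -22.5.

-22.5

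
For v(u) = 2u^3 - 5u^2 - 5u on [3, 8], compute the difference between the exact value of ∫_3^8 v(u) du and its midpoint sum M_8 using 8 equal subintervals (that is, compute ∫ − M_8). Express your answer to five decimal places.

Exact integral: ∫_3^8 v(u) du ≈ 1061.6666667.
M_8 = 1057.109375.
Error ≈ 1061.6666667 − 1057.109375 ≈ 4.55729.

4.55729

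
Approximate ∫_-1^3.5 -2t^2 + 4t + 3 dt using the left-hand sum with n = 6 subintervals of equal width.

Δt = (3.5 − (-1))/6 = 0.75.
Left endpoints: -1, -0.25, 0.5, 1.25, 2, 2.75.
f(-1) = -3, f(-0.25) = 1.875, f(0.5) = 4.5, f(1.25) = 4.875, f(2) = 3, f(2.75) = -1.125.
Sum = Δt · [f(-1) + f(-0.25) + f(0.5) + ...].
Sum = 7.59375.

7.59375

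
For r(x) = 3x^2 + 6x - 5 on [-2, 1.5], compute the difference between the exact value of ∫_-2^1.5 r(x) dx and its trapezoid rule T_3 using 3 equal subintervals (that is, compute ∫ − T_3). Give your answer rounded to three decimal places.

Exact integral: ∫_-2^1.5 r(x) dx = -11.375.
T_3 ≈ -8.99306.
Error ≈ -11.375 − (-8.99306) ≈ -2.382.

-2.382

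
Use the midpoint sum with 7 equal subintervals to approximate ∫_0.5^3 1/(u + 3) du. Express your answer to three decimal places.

0.539

Δu = (3 − 0.5)/7 = 5/14.
Midpoints: 19/28, 29/28, 39/28, 1.75, 59/28, 69/28, 79/28.
f(19/28) = 28/103, f(29/28) = 28/113, f(39/28) = 28/123, f(1.75) = 4/19, f(59/28) = 28/143, f(69/28) = 28/153, f(79/28) = 28/163.
Sum = Δu · [f(19/28) + f(29/28) + f(39/28) + ...].
Sum ≈ 0.539.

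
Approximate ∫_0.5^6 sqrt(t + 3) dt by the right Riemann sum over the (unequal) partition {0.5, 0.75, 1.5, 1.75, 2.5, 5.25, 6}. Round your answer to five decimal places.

Subinterval widths: 0.25, 0.75, 0.25, 0.75, 2.75, 0.75.
Right endpoints: 0.75, 1.5, 1.75, 2.5, 5.25, 6.
f(0.75) ≈ 1.93649, f(1.5) ≈ 2.12132, f(1.75) ≈ 2.17945, f(2.5) ≈ 2.34521, f(5.25) ≈ 2.87228, f(6) ≈ 3.00000.
Sum = Σ Δt_i · f(t_i).
Sum ≈ 14.52766.

14.52766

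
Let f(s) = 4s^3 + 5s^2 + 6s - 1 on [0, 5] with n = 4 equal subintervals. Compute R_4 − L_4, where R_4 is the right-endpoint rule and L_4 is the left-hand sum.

R_4 = 1358.28125.
L_4 = 539.53125.
R_4 − L_4 = 818.75.

818.75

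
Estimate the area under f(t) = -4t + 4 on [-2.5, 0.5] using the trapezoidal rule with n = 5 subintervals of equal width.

Δt = (0.5 − (-2.5))/5 = 0.6.
f(-2.5) = 14, f(-1.9) = 11.6, f(-1.3) = 9.2, f(-0.7) = 6.8, f(-0.1) = 4.4, f(0.5) = 2.
T_5 = (Δt/2)·[f(t_0) + 2f(t_1) + ... + 2f(t_{4}) + f(t_5)].
Sum = 24.

24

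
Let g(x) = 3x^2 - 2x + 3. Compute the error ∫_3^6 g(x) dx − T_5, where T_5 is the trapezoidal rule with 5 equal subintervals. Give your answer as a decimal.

Exact integral: ∫_3^6 g(x) dx = 171.
T_5 = 171.54.
Error = 171 − 171.54 = -0.54.

-0.54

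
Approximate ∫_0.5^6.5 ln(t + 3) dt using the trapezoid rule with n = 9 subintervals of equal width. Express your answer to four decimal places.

Δt = (6.5 − 0.5)/9 = 2/3.
f(0.5) ≈ 1.2528, f(7/6) ≈ 1.4271, f(11/6) ≈ 1.5755, f(2.5) ≈ 1.7047, f(19/6) ≈ 1.8192, f(23/6) ≈ 1.9218, f(4.5) ≈ 2.0149, f(31/6) ≈ 2.1001, f(35/6) ≈ 2.1785, f(6.5) ≈ 2.2513.
T_9 = (Δt/2)·[f(t_0) + 2f(t_1) + ... + 2f(t_{8}) + f(t_9)].
Sum ≈ 10.9959.

10.9959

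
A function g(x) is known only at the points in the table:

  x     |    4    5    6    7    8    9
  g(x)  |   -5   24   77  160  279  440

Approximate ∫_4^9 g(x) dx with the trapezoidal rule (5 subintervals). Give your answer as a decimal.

757.5

Δx = 1.
T_5 = (1/2)·[(-5) + 2·24 + 2·77 + 2·160 + 2·279 + 440] = 757.5.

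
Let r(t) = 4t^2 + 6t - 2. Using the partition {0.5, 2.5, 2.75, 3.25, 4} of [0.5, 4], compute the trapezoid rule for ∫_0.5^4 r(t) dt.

131.125

Subinterval widths: 2, 0.25, 0.5, 0.75.
r(0.5) = 2, r(2.5) = 38, r(2.75) = 44.75, r(3.25) = 59.75, r(4) = 86.
On each subinterval the trapezoid contributes (Δt_i/2)·[r(t_{i-1}) + r(t_i)].
Sum = 131.125.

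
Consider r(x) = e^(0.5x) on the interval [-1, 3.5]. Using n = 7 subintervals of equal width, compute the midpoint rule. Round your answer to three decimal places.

10.252

Δx = (3.5 − (-1))/7 = 9/14.
Midpoints: -19/28, -1/28, 17/28, 1.25, 53/28, 71/28, 89/28.
r(-19/28) ≈ 0.712, r(-1/28) ≈ 0.982, r(17/28) ≈ 1.355, r(1.25) ≈ 1.868, r(53/28) ≈ 2.576, r(71/28) ≈ 3.553, r(89/28) ≈ 4.900.
Sum = Δx · [r(-19/28) + r(-1/28) + r(17/28) + ...].
Sum ≈ 10.252.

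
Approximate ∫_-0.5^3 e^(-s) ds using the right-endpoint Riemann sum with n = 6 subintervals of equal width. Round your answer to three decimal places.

1.178

Δs = (3 − (-0.5))/6 = 7/12.
Right endpoints: 1/12, 2/3, 1.25, 11/6, 29/12, 3.
f(1/12) ≈ 0.920, f(2/3) ≈ 0.513, f(1.25) ≈ 0.287, f(11/6) ≈ 0.160, f(29/12) ≈ 0.089, f(3) ≈ 0.050.
Sum = Δs · [f(1/12) + f(2/3) + f(1.25) + ...].
Sum ≈ 1.178.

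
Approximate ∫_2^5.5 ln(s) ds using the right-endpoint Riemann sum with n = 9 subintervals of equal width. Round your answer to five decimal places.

Δs = (5.5 − 2)/9 = 7/18.
Right endpoints: 43/18, 25/9, 19/6, 32/9, 71/18, 13/3, 85/18, 46/9, 5.5.
f(43/18) ≈ 0.87083, f(25/9) ≈ 1.02165, f(19/6) ≈ 1.15268, f(32/9) ≈ 1.26851, f(71/18) ≈ 1.37231, f(13/3) ≈ 1.46634, f(85/18) ≈ 1.55228, f(46/9) ≈ 1.63142, f(5.5) ≈ 1.70475.
Sum = Δs · [f(43/18) + f(25/9) + f(19/6) + ...].
Sum ≈ 4.68252.

4.68252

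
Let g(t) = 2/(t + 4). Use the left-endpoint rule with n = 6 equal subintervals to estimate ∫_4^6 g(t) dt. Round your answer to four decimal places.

0.4547

Δt = (6 − 4)/6 = 1/3.
Left endpoints: 4, 13/3, 14/3, 5, 16/3, 17/3.
g(4) = 0.25, g(13/3) = 0.24, g(14/3) = 3/13, g(5) = 2/9, g(16/3) = 3/14, g(17/3) = 6/29.
Sum = Δt · [g(4) + g(13/3) + g(14/3) + ...].
Sum ≈ 0.4547.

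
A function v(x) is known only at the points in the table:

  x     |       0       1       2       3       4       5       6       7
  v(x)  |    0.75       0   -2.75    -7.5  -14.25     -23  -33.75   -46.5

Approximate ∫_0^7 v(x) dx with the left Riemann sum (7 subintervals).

-80.5

Δx = 1.
Sum = 1·[0.75 + 0 + (-2.75) + (-7.5) + (-14.25) + (-23) + (-33.75)] = -80.5.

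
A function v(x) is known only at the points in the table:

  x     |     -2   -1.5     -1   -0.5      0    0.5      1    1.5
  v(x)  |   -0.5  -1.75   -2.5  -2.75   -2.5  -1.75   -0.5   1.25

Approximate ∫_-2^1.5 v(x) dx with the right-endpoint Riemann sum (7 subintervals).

-5.25

Δx = 0.5.
Sum = 0.5·[(-1.75) + (-2.5) + (-2.75) + (-2.5) + (-1.75) + (-0.5) + 1.25] = -5.25.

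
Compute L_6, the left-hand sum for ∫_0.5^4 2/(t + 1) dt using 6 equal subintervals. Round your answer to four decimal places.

Δt = (4 − 0.5)/6 = 7/12.
Left endpoints: 0.5, 13/12, 5/3, 2.25, 17/6, 41/12.
f(0.5) = 4/3, f(13/12) = 0.96, f(5/3) = 0.75, f(2.25) = 8/13, f(17/6) = 12/23, f(41/12) = 24/53.
Sum = Δt · [f(0.5) + f(13/12) + f(5/3) + ...].
Sum ≈ 2.7028.

2.7028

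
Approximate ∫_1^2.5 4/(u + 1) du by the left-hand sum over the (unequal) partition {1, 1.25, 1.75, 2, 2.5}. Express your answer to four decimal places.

2.4192

Subinterval widths: 0.25, 0.5, 0.25, 0.5.
Left endpoints: 1, 1.25, 1.75, 2.
f(1) = 2, f(1.25) = 16/9, f(1.75) = 16/11, f(2) = 4/3.
Sum = Σ Δu_i · f(u_i).
Sum ≈ 2.4192.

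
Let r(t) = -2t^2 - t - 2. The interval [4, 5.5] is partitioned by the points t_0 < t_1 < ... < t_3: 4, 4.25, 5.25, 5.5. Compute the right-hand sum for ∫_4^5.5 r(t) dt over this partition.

Subinterval widths: 0.25, 1, 0.25.
Right endpoints: 4.25, 5.25, 5.5.
r(4.25) = -42.375, r(5.25) = -62.375, r(5.5) = -68.
Sum = Σ Δt_i · r(t_i).
Sum = -89.96875.

-89.96875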